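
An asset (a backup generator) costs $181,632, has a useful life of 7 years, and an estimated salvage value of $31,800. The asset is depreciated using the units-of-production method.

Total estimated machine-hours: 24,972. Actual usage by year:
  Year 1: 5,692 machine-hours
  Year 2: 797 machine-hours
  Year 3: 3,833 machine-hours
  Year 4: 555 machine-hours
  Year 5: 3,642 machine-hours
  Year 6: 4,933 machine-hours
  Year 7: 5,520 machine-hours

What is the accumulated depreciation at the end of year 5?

Depreciable base = $181,632 − $31,800 = $149,832.
Rate = $149,832 / 24,972 machine-hours = $6 per machine-hour.
Year 1: 5,692 × $6 = $34,152. Book value $147,480.
Year 2: 797 × $6 = $4,782. Book value $142,698.
Year 3: 3,833 × $6 = $22,998. Book value $119,700.
Year 4: 555 × $6 = $3,330. Book value $116,370.
Year 5: 3,642 × $6 = $21,852. Book value $94,518.
Accumulated through year 5 = $181,632 − $94,518 = $87,114.

$87,114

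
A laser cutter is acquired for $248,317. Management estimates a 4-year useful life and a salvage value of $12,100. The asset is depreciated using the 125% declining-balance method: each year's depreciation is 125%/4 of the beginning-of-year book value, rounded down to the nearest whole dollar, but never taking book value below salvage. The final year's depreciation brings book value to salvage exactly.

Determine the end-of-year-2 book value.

Depreciable base = $248,317 − $12,100 = $236,217.
Year 1: ⌊$248,317 × 125%/4⌋ = $77,599. Book value $170,718.
Year 2: ⌊$170,718 × 125%/4⌋ = $53,349. Book value $117,369.

$117,369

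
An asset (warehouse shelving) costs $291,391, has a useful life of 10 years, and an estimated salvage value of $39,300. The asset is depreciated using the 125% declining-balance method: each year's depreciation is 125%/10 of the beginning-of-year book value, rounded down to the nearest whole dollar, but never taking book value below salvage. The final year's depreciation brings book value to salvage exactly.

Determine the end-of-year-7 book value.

$114,429

Depreciable base = $291,391 − $39,300 = $252,091.
Year 1: ⌊$291,391 × 125%/10⌋ = $36,423. Book value $254,968.
Year 2: ⌊$254,968 × 125%/10⌋ = $31,871. Book value $223,097.
Year 3: ⌊$223,097 × 125%/10⌋ = $27,887. Book value $195,210.
Year 4: ⌊$195,210 × 125%/10⌋ = $24,401. Book value $170,809.
Year 5: ⌊$170,809 × 125%/10⌋ = $21,351. Book value $149,458.
Year 6: ⌊$149,458 × 125%/10⌋ = $18,682. Book value $130,776.
Year 7: ⌊$130,776 × 125%/10⌋ = $16,347. Book value $114,429.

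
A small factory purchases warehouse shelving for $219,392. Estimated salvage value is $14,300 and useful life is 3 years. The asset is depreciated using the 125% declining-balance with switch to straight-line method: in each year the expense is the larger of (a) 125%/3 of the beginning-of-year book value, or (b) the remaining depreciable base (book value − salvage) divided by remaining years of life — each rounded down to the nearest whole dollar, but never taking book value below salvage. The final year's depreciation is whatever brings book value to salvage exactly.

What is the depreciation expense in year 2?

Depreciable base = $219,392 − $14,300 = $205,092.
Year 1: DB = ⌊$219,392 × 125%/3⌋ = $91,413; SL = ⌊$205,092/3⌋ = $68,364 → take DB $91,413. Book value $127,979.
Year 2: DB = ⌊$127,979 × 125%/3⌋ = $53,324; SL = ⌊$113,679/2⌋ = $56,839 → take SL $56,839. Book value $71,140.

$56,839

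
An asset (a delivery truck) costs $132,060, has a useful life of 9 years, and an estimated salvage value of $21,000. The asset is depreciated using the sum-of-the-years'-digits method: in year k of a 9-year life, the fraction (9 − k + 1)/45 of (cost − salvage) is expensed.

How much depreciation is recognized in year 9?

$2,468

Depreciable base = $132,060 − $21,000 = $111,060.
Sum of the years' digits = 9+8+7+6+5+4+3+2+1 = 45.
Year 1: $111,060 × 9/45 = $22,212. Book value $109,848.
Year 2: $111,060 × 8/45 = $19,744. Book value $90,104.
Year 3: $111,060 × 7/45 = $17,276. Book value $72,828.
Year 4: $111,060 × 6/45 = $14,808. Book value $58,020.
Year 5: $111,060 × 5/45 = $12,340. Book value $45,680.
Year 6: $111,060 × 4/45 = $9,872. Book value $35,808.
Year 7: $111,060 × 3/45 = $7,404. Book value $28,404.
Year 8: $111,060 × 2/45 = $4,936. Book value $23,468.
Year 9: $111,060 × 1/45 = $2,468. Book value $21,000.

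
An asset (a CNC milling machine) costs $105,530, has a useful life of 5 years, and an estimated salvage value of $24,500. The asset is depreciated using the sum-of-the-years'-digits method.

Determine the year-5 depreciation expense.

Depreciable base = $105,530 − $24,500 = $81,030.
Sum of the years' digits = 5+4+3+2+1 = 15.
Year 1: $81,030 × 5/15 = $27,010. Book value $78,520.
Year 2: $81,030 × 4/15 = $21,608. Book value $56,912.
Year 3: $81,030 × 3/15 = $16,206. Book value $40,706.
Year 4: $81,030 × 2/15 = $10,804. Book value $29,902.
Year 5: $81,030 × 1/15 = $5,402. Book value $24,500.

$5,402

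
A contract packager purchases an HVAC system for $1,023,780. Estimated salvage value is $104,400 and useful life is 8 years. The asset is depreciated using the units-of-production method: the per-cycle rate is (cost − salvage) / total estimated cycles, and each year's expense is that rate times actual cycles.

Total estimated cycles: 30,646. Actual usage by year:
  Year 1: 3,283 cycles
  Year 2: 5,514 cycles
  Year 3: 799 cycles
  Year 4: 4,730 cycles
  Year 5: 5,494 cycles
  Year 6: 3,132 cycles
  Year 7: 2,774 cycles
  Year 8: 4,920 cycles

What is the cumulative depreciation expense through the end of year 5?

Depreciable base = $1,023,780 − $104,400 = $919,380.
Rate = $919,380 / 30,646 cycles = $30 per cycle.
Year 1: 3,283 × $30 = $98,490. Book value $925,290.
Year 2: 5,514 × $30 = $165,420. Book value $759,870.
Year 3: 799 × $30 = $23,970. Book value $735,900.
Year 4: 4,730 × $30 = $141,900. Book value $594,000.
Year 5: 5,494 × $30 = $164,820. Book value $429,180.
Accumulated through year 5 = $1,023,780 − $429,180 = $594,600.

$594,600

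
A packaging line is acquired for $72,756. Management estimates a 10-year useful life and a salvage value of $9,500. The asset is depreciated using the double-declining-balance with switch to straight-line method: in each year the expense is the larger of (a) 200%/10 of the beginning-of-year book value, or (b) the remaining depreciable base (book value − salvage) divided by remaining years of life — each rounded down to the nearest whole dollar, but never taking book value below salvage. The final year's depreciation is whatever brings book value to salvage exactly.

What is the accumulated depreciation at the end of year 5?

$48,914

Depreciable base = $72,756 − $9,500 = $63,256.
Year 1: DB = ⌊$72,756 × 200%/10⌋ = $14,551; SL = ⌊$63,256/10⌋ = $6,325 → take DB $14,551. Book value $58,205.
Year 2: DB = ⌊$58,205 × 200%/10⌋ = $11,641; SL = ⌊$48,705/9⌋ = $5,411 → take DB $11,641. Book value $46,564.
Year 3: DB = ⌊$46,564 × 200%/10⌋ = $9,312; SL = ⌊$37,064/8⌋ = $4,633 → take DB $9,312. Book value $37,252.
Year 4: DB = ⌊$37,252 × 200%/10⌋ = $7,450; SL = ⌊$27,752/7⌋ = $3,964 → take DB $7,450. Book value $29,802.
Year 5: DB = ⌊$29,802 × 200%/10⌋ = $5,960; SL = ⌊$20,302/6⌋ = $3,383 → take DB $5,960. Book value $23,842.
Accumulated through year 5 = $72,756 − $23,842 = $48,914.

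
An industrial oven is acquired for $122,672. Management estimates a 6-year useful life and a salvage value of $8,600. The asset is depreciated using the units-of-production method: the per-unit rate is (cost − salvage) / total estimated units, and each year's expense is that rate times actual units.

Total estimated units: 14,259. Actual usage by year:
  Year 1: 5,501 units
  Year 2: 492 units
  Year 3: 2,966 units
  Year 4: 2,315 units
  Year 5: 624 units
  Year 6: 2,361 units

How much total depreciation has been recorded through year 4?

Depreciable base = $122,672 − $8,600 = $114,072.
Rate = $114,072 / 14,259 units = $8 per unit.
Year 1: 5,501 × $8 = $44,008. Book value $78,664.
Year 2: 492 × $8 = $3,936. Book value $74,728.
Year 3: 2,966 × $8 = $23,728. Book value $51,000.
Year 4: 2,315 × $8 = $18,520. Book value $32,480.
Accumulated through year 4 = $122,672 − $32,480 = $90,192.

$90,192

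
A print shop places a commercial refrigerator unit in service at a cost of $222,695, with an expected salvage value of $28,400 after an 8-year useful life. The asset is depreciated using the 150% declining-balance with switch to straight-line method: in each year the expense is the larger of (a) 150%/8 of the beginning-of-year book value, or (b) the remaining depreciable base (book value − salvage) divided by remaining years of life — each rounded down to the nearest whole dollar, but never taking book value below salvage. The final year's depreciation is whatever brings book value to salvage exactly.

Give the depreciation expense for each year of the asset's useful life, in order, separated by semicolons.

$41,755; $33,926; $27,565; $22,396; $18,197; $16,818; $16,819; $16,819

Depreciable base = $222,695 − $28,400 = $194,295.
Year 1: DB = ⌊$222,695 × 150%/8⌋ = $41,755; SL = ⌊$194,295/8⌋ = $24,286 → take DB $41,755. Book value $180,940.
Year 2: DB = ⌊$180,940 × 150%/8⌋ = $33,926; SL = ⌊$152,540/7⌋ = $21,791 → take DB $33,926. Book value $147,014.
Year 3: DB = ⌊$147,014 × 150%/8⌋ = $27,565; SL = ⌊$118,614/6⌋ = $19,769 → take DB $27,565. Book value $119,449.
Year 4: DB = ⌊$119,449 × 150%/8⌋ = $22,396; SL = ⌊$91,049/5⌋ = $18,209 → take DB $22,396. Book value $97,053.
Year 5: DB = ⌊$97,053 × 150%/8⌋ = $18,197; SL = ⌊$68,653/4⌋ = $17,163 → take DB $18,197. Book value $78,856.
Year 6: DB = ⌊$78,856 × 150%/8⌋ = $14,785; SL = ⌊$50,456/3⌋ = $16,818 → take SL $16,818. Book value $62,038.
Year 7: DB = ⌊$62,038 × 150%/8⌋ = $11,632; SL = ⌊$33,638/2⌋ = $16,819 → take SL $16,819. Book value $45,219.
Year 8 (final): $45,219 − $28,400 = $16,819. Book value $28,400.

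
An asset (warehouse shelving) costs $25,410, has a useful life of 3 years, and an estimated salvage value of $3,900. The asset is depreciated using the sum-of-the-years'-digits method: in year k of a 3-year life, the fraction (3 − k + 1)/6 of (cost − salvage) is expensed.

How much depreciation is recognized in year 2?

$7,170

Depreciable base = $25,410 − $3,900 = $21,510.
Sum of the years' digits = 3+2+1 = 6.
Year 1: $21,510 × 3/6 = $10,755. Book value $14,655.
Year 2: $21,510 × 2/6 = $7,170. Book value $7,485.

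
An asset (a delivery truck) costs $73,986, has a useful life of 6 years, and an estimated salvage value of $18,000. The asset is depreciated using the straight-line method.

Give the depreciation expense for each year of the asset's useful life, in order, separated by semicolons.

$9,331; $9,331; $9,331; $9,331; $9,331; $9,331

Depreciable base = $73,986 − $18,000 = $55,986.
Annual expense = $55,986 / 6 = $9,331.
End of year 1: book value $64,655.
End of year 2: book value $55,324.
End of year 3: book value $45,993.
End of year 4: book value $36,662.
End of year 5: book value $27,331.
End of year 6: book value $18,000.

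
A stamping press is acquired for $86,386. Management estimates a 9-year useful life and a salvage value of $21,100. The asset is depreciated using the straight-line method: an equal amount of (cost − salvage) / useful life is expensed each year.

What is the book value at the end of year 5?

$50,116

Depreciable base = $86,386 − $21,100 = $65,286.
Annual expense = $65,286 / 9 = $7,254.
End of year 1: book value $79,132.
End of year 2: book value $71,878.
End of year 3: book value $64,624.
End of year 4: book value $57,370.
End of year 5: book value $50,116.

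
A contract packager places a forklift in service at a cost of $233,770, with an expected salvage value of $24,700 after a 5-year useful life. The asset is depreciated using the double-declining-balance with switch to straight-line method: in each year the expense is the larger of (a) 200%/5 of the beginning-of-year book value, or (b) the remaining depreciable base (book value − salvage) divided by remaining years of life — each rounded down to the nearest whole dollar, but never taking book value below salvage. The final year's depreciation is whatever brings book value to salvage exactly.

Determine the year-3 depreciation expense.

Depreciable base = $233,770 − $24,700 = $209,070.
Year 1: DB = ⌊$233,770 × 200%/5⌋ = $93,508; SL = ⌊$209,070/5⌋ = $41,814 → take DB $93,508. Book value $140,262.
Year 2: DB = ⌊$140,262 × 200%/5⌋ = $56,104; SL = ⌊$115,562/4⌋ = $28,890 → take DB $56,104. Book value $84,158.
Year 3: DB = ⌊$84,158 × 200%/5⌋ = $33,663; SL = ⌊$59,458/3⌋ = $19,819 → take DB $33,663. Book value $50,495.

$33,663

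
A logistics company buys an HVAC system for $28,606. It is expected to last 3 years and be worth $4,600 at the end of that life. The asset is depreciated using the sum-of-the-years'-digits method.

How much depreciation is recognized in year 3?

$4,001

Depreciable base = $28,606 − $4,600 = $24,006.
Sum of the years' digits = 3+2+1 = 6.
Year 1: $24,006 × 3/6 = $12,003. Book value $16,603.
Year 2: $24,006 × 2/6 = $8,002. Book value $8,601.
Year 3: $24,006 × 1/6 = $4,001. Book value $4,600.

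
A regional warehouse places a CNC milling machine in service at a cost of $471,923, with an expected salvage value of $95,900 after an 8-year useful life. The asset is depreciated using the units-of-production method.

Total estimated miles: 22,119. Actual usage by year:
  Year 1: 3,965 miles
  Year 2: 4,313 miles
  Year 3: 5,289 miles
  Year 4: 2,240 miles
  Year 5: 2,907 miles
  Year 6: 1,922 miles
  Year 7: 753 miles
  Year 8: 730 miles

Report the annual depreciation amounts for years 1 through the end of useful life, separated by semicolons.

$67,405; $73,321; $89,913; $38,080; $49,419; $32,674; $12,801; $12,410

Depreciable base = $471,923 − $95,900 = $376,023.
Rate = $376,023 / 22,119 miles = $17 per mile.
Year 1: 3,965 × $17 = $67,405. Book value $404,518.
Year 2: 4,313 × $17 = $73,321. Book value $331,197.
Year 3: 5,289 × $17 = $89,913. Book value $241,284.
Year 4: 2,240 × $17 = $38,080. Book value $203,204.
Year 5: 2,907 × $17 = $49,419. Book value $153,785.
Year 6: 1,922 × $17 = $32,674. Book value $121,111.
Year 7: 753 × $17 = $12,801. Book value $108,310.
Year 8: 730 × $17 = $12,410. Book value $95,900.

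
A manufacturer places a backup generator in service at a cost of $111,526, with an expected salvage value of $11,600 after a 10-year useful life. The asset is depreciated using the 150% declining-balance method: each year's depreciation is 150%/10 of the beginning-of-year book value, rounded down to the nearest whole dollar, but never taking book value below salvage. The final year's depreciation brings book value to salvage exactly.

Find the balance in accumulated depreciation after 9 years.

$85,692

Depreciable base = $111,526 − $11,600 = $99,926.
Year 1: ⌊$111,526 × 150%/10⌋ = $16,728. Book value $94,798.
Year 2: ⌊$94,798 × 150%/10⌋ = $14,219. Book value $80,579.
Year 3: ⌊$80,579 × 150%/10⌋ = $12,086. Book value $68,493.
Year 4: ⌊$68,493 × 150%/10⌋ = $10,273. Book value $58,220.
Year 5: ⌊$58,220 × 150%/10⌋ = $8,733. Book value $49,487.
Year 6: ⌊$49,487 × 150%/10⌋ = $7,423. Book value $42,064.
Year 7: ⌊$42,064 × 150%/10⌋ = $6,309. Book value $35,755.
Year 8: ⌊$35,755 × 150%/10⌋ = $5,363. Book value $30,392.
Year 9: ⌊$30,392 × 150%/10⌋ = $4,558. Book value $25,834.
Accumulated through year 9 = $111,526 − $25,834 = $85,692.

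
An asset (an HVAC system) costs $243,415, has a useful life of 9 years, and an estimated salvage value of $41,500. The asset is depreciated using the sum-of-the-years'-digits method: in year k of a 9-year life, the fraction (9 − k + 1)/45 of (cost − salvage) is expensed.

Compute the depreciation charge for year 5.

Depreciable base = $243,415 − $41,500 = $201,915.
Sum of the years' digits = 9+8+7+6+5+4+3+2+1 = 45.
Year 1: $201,915 × 9/45 = $40,383. Book value $203,032.
Year 2: $201,915 × 8/45 = $35,896. Book value $167,136.
Year 3: $201,915 × 7/45 = $31,409. Book value $135,727.
Year 4: $201,915 × 6/45 = $26,922. Book value $108,805.
Year 5: $201,915 × 5/45 = $22,435. Book value $86,370.

$22,435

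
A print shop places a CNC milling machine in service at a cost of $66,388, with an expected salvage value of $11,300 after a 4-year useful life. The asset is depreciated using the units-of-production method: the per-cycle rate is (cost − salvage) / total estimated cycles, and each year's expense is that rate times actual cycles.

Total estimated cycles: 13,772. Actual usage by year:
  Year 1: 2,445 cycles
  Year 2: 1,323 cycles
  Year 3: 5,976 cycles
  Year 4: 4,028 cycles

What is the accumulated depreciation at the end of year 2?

Depreciable base = $66,388 − $11,300 = $55,088.
Rate = $55,088 / 13,772 cycles = $4 per cycle.
Year 1: 2,445 × $4 = $9,780. Book value $56,608.
Year 2: 1,323 × $4 = $5,292. Book value $51,316.
Accumulated through year 2 = $66,388 − $51,316 = $15,072.

$15,072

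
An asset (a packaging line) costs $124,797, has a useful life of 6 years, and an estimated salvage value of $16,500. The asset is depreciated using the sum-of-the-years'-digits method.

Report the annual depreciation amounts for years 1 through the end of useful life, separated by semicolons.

$30,942; $25,785; $20,628; $15,471; $10,314; $5,157

Depreciable base = $124,797 − $16,500 = $108,297.
Sum of the years' digits = 6+5+4+3+2+1 = 21.
Year 1: $108,297 × 6/21 = $30,942. Book value $93,855.
Year 2: $108,297 × 5/21 = $25,785. Book value $68,070.
Year 3: $108,297 × 4/21 = $20,628. Book value $47,442.
Year 4: $108,297 × 3/21 = $15,471. Book value $31,971.
Year 5: $108,297 × 2/21 = $10,314. Book value $21,657.
Year 6: $108,297 × 1/21 = $5,157. Book value $16,500.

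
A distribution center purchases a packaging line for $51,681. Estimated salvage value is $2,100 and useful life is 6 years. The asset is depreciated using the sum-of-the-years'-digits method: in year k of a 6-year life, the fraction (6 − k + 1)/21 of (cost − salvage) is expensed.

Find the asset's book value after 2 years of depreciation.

Depreciable base = $51,681 − $2,100 = $49,581.
Sum of the years' digits = 6+5+4+3+2+1 = 21.
Year 1: $49,581 × 6/21 = $14,166. Book value $37,515.
Year 2: $49,581 × 5/21 = $11,805. Book value $25,710.

$25,710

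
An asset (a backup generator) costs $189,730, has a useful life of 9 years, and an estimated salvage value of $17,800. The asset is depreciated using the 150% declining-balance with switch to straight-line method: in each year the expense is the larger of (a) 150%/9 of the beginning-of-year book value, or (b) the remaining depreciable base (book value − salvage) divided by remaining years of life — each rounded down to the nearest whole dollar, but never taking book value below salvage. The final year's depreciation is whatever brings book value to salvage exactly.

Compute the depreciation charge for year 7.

$14,612

Depreciable base = $189,730 − $17,800 = $171,930.
Year 1: DB = ⌊$189,730 × 150%/9⌋ = $31,621; SL = ⌊$171,930/9⌋ = $19,103 → take DB $31,621. Book value $158,109.
Year 2: DB = ⌊$158,109 × 150%/9⌋ = $26,351; SL = ⌊$140,309/8⌋ = $17,538 → take DB $26,351. Book value $131,758.
Year 3: DB = ⌊$131,758 × 150%/9⌋ = $21,959; SL = ⌊$113,958/7⌋ = $16,279 → take DB $21,959. Book value $109,799.
Year 4: DB = ⌊$109,799 × 150%/9⌋ = $18,299; SL = ⌊$91,999/6⌋ = $15,333 → take DB $18,299. Book value $91,500.
Year 5: DB = ⌊$91,500 × 150%/9⌋ = $15,250; SL = ⌊$73,700/5⌋ = $14,740 → take DB $15,250. Book value $76,250.
Year 6: DB = ⌊$76,250 × 150%/9⌋ = $12,708; SL = ⌊$58,450/4⌋ = $14,612 → take SL $14,612. Book value $61,638.
Year 7: DB = ⌊$61,638 × 150%/9⌋ = $10,273; SL = ⌊$43,838/3⌋ = $14,612 → take SL $14,612. Book value $47,026.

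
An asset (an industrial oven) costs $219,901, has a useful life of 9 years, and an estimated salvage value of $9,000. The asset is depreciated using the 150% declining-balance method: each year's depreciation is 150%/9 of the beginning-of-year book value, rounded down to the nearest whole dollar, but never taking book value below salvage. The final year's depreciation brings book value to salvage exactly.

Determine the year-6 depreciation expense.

Depreciable base = $219,901 − $9,000 = $210,901.
Year 1: ⌊$219,901 × 150%/9⌋ = $36,650. Book value $183,251.
Year 2: ⌊$183,251 × 150%/9⌋ = $30,541. Book value $152,710.
Year 3: ⌊$152,710 × 150%/9⌋ = $25,451. Book value $127,259.
Year 4: ⌊$127,259 × 150%/9⌋ = $21,209. Book value $106,050.
Year 5: ⌊$106,050 × 150%/9⌋ = $17,675. Book value $88,375.
Year 6: ⌊$88,375 × 150%/9⌋ = $14,729. Book value $73,646.

$14,729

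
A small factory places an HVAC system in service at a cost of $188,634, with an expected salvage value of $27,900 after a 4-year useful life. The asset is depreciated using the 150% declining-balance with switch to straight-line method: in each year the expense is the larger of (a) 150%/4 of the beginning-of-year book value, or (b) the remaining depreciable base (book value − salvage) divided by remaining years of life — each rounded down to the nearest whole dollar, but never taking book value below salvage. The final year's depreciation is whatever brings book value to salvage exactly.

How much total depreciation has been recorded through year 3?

Depreciable base = $188,634 − $27,900 = $160,734.
Year 1: DB = ⌊$188,634 × 150%/4⌋ = $70,737; SL = ⌊$160,734/4⌋ = $40,183 → take DB $70,737. Book value $117,897.
Year 2: DB = ⌊$117,897 × 150%/4⌋ = $44,211; SL = ⌊$89,997/3⌋ = $29,999 → take DB $44,211. Book value $73,686.
Year 3: DB = ⌊$73,686 × 150%/4⌋ = $27,632; SL = ⌊$45,786/2⌋ = $22,893 → take DB $27,632. Book value $46,054.
Accumulated through year 3 = $188,634 − $46,054 = $142,580.

$142,580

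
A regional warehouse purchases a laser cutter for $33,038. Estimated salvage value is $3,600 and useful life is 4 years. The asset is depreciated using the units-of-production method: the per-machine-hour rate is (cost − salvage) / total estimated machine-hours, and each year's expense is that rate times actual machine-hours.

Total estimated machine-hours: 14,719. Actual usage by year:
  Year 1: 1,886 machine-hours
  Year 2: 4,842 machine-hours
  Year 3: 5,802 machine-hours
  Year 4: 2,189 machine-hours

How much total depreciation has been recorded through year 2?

Depreciable base = $33,038 − $3,600 = $29,438.
Rate = $29,438 / 14,719 machine-hours = $2 per machine-hour.
Year 1: 1,886 × $2 = $3,772. Book value $29,266.
Year 2: 4,842 × $2 = $9,684. Book value $19,582.
Accumulated through year 2 = $33,038 − $19,582 = $13,456.

$13,456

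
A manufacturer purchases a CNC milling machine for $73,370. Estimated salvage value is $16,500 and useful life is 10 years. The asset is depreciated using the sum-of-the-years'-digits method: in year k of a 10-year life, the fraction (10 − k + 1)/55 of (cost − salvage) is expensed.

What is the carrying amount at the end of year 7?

Depreciable base = $73,370 − $16,500 = $56,870.
Sum of the years' digits = 10+9+8+7+6+5+4+3+2+1 = 55.
Year 1: $56,870 × 10/55 = $10,340. Book value $63,030.
Year 2: $56,870 × 9/55 = $9,306. Book value $53,724.
Year 3: $56,870 × 8/55 = $8,272. Book value $45,452.
Year 4: $56,870 × 7/55 = $7,238. Book value $38,214.
Year 5: $56,870 × 6/55 = $6,204. Book value $32,010.
Year 6: $56,870 × 5/55 = $5,170. Book value $26,840.
Year 7: $56,870 × 4/55 = $4,136. Book value $22,704.

$22,704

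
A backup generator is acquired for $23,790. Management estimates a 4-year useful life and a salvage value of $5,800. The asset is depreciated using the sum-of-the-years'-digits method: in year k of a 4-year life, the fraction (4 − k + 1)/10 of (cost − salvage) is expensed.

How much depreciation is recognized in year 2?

$5,397

Depreciable base = $23,790 − $5,800 = $17,990.
Sum of the years' digits = 4+3+2+1 = 10.
Year 1: $17,990 × 4/10 = $7,196. Book value $16,594.
Year 2: $17,990 × 3/10 = $5,397. Book value $11,197.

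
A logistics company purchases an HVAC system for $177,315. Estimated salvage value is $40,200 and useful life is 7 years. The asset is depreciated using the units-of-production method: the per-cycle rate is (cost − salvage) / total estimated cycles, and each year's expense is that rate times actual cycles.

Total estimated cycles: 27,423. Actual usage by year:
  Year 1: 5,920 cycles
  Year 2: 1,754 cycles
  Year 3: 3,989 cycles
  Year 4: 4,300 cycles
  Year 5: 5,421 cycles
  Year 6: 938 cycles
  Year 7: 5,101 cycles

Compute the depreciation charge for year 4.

Depreciable base = $177,315 − $40,200 = $137,115.
Rate = $137,115 / 27,423 cycles = $5 per cycle.
Year 1: 5,920 × $5 = $29,600. Book value $147,715.
Year 2: 1,754 × $5 = $8,770. Book value $138,945.
Year 3: 3,989 × $5 = $19,945. Book value $119,000.
Year 4: 4,300 × $5 = $21,500. Book value $97,500.

$21,500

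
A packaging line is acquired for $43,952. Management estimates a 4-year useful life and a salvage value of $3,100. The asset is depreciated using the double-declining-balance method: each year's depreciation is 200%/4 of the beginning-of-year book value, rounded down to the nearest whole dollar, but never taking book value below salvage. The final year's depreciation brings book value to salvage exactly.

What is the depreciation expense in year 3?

$5,494

Depreciable base = $43,952 − $3,100 = $40,852.
Year 1: ⌊$43,952 × 200%/4⌋ = $21,976. Book value $21,976.
Year 2: ⌊$21,976 × 200%/4⌋ = $10,988. Book value $10,988.
Year 3: ⌊$10,988 × 200%/4⌋ = $5,494. Book value $5,494.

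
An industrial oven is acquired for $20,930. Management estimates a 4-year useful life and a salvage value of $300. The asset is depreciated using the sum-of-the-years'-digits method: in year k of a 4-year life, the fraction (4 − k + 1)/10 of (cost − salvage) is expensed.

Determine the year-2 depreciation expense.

$6,189

Depreciable base = $20,930 − $300 = $20,630.
Sum of the years' digits = 4+3+2+1 = 10.
Year 1: $20,630 × 4/10 = $8,252. Book value $12,678.
Year 2: $20,630 × 3/10 = $6,189. Book value $6,489.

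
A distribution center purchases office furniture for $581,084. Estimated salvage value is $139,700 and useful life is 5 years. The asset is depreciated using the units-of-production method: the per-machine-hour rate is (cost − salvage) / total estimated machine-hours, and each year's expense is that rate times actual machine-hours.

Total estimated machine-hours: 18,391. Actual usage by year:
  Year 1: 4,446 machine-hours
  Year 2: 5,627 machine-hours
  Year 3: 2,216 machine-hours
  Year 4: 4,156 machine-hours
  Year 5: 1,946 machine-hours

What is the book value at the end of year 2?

$339,332

Depreciable base = $581,084 − $139,700 = $441,384.
Rate = $441,384 / 18,391 machine-hours = $24 per machine-hour.
Year 1: 4,446 × $24 = $106,704. Book value $474,380.
Year 2: 5,627 × $24 = $135,048. Book value $339,332.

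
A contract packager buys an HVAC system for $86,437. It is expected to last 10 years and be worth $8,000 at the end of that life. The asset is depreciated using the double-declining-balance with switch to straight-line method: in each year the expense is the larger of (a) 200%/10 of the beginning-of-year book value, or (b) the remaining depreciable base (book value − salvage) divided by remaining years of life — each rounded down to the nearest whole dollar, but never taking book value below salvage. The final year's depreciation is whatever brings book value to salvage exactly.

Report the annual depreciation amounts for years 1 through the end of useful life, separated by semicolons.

Depreciable base = $86,437 − $8,000 = $78,437.
Year 1: DB = ⌊$86,437 × 200%/10⌋ = $17,287; SL = ⌊$78,437/10⌋ = $7,843 → take DB $17,287. Book value $69,150.
Year 2: DB = ⌊$69,150 × 200%/10⌋ = $13,830; SL = ⌊$61,150/9⌋ = $6,794 → take DB $13,830. Book value $55,320.
Year 3: DB = ⌊$55,320 × 200%/10⌋ = $11,064; SL = ⌊$47,320/8⌋ = $5,915 → take DB $11,064. Book value $44,256.
Year 4: DB = ⌊$44,256 × 200%/10⌋ = $8,851; SL = ⌊$36,256/7⌋ = $5,179 → take DB $8,851. Book value $35,405.
Year 5: DB = ⌊$35,405 × 200%/10⌋ = $7,081; SL = ⌊$27,405/6⌋ = $4,567 → take DB $7,081. Book value $28,324.
Year 6: DB = ⌊$28,324 × 200%/10⌋ = $5,664; SL = ⌊$20,324/5⌋ = $4,064 → take DB $5,664. Book value $22,660.
Year 7: DB = ⌊$22,660 × 200%/10⌋ = $4,532; SL = ⌊$14,660/4⌋ = $3,665 → take DB $4,532. Book value $18,128.
Year 8: DB = ⌊$18,128 × 200%/10⌋ = $3,625; SL = ⌊$10,128/3⌋ = $3,376 → take DB $3,625. Book value $14,503.
Year 9: DB = ⌊$14,503 × 200%/10⌋ = $2,900; SL = ⌊$6,503/2⌋ = $3,251 → take SL $3,251. Book value $11,252.
Year 10 (final): $11,252 − $8,000 = $3,252. Book value $8,000.

$17,287; $13,830; $11,064; $8,851; $7,081; $5,664; $4,532; $3,625; $3,251; $3,252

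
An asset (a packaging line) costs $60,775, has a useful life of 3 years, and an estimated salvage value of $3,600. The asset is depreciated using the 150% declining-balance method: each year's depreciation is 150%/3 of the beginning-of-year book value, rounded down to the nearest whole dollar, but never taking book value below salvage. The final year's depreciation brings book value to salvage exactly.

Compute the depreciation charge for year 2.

$15,194

Depreciable base = $60,775 − $3,600 = $57,175.
Year 1: ⌊$60,775 × 150%/3⌋ = $30,387. Book value $30,388.
Year 2: ⌊$30,388 × 150%/3⌋ = $15,194. Book value $15,194.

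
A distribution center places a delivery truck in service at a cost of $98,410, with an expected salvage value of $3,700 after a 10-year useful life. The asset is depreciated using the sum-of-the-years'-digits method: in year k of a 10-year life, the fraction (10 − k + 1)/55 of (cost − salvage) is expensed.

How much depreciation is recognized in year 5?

Depreciable base = $98,410 − $3,700 = $94,710.
Sum of the years' digits = 10+9+8+7+6+5+4+3+2+1 = 55.
Year 1: $94,710 × 10/55 = $17,220. Book value $81,190.
Year 2: $94,710 × 9/55 = $15,498. Book value $65,692.
Year 3: $94,710 × 8/55 = $13,776. Book value $51,916.
Year 4: $94,710 × 7/55 = $12,054. Book value $39,862.
Year 5: $94,710 × 6/55 = $10,332. Book value $29,530.

$10,332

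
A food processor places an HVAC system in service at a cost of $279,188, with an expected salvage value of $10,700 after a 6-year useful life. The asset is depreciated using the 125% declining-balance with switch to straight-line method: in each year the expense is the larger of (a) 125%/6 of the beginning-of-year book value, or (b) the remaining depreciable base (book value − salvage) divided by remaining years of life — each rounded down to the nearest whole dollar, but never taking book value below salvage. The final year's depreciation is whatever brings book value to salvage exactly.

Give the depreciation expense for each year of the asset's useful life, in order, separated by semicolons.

Depreciable base = $279,188 − $10,700 = $268,488.
Year 1: DB = ⌊$279,188 × 125%/6⌋ = $58,164; SL = ⌊$268,488/6⌋ = $44,748 → take DB $58,164. Book value $221,024.
Year 2: DB = ⌊$221,024 × 125%/6⌋ = $46,046; SL = ⌊$210,324/5⌋ = $42,064 → take DB $46,046. Book value $174,978.
Year 3: DB = ⌊$174,978 × 125%/6⌋ = $36,453; SL = ⌊$164,278/4⌋ = $41,069 → take SL $41,069. Book value $133,909.
Year 4: DB = ⌊$133,909 × 125%/6⌋ = $27,897; SL = ⌊$123,209/3⌋ = $41,069 → take SL $41,069. Book value $92,840.
Year 5: DB = ⌊$92,840 × 125%/6⌋ = $19,341; SL = ⌊$82,140/2⌋ = $41,070 → take SL $41,070. Book value $51,770.
Year 6 (final): $51,770 − $10,700 = $41,070. Book value $10,700.

$58,164; $46,046; $41,069; $41,069; $41,070; $41,070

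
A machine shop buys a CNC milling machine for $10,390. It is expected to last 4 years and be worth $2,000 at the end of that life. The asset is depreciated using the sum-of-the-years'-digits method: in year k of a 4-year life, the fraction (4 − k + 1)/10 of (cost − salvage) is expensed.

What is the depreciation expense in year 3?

$1,678

Depreciable base = $10,390 − $2,000 = $8,390.
Sum of the years' digits = 4+3+2+1 = 10.
Year 1: $8,390 × 4/10 = $3,356. Book value $7,034.
Year 2: $8,390 × 3/10 = $2,517. Book value $4,517.
Year 3: $8,390 × 2/10 = $1,678. Book value $2,839.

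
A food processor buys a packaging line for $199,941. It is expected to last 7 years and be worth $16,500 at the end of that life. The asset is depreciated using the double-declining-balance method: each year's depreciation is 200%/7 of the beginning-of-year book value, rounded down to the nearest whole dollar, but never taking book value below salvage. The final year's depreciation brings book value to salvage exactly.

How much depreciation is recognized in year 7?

$10,055

Depreciable base = $199,941 − $16,500 = $183,441.
Year 1: ⌊$199,941 × 200%/7⌋ = $57,126. Book value $142,815.
Year 2: ⌊$142,815 × 200%/7⌋ = $40,804. Book value $102,011.
Year 3: ⌊$102,011 × 200%/7⌋ = $29,146. Book value $72,865.
Year 4: ⌊$72,865 × 200%/7⌋ = $20,818. Book value $52,047.
Year 5: ⌊$52,047 × 200%/7⌋ = $14,870. Book value $37,177.
Year 6: ⌊$37,177 × 200%/7⌋ = $10,622. Book value $26,555.
Year 7 (final): $26,555 − $16,500 = $10,055. Book value $16,500.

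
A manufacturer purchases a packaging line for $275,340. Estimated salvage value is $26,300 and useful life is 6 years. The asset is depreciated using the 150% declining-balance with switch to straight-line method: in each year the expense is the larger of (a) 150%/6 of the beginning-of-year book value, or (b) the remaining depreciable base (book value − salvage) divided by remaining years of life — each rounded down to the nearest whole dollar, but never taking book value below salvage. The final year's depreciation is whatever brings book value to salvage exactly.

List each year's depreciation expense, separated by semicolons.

$68,835; $51,626; $38,719; $29,953; $29,953; $29,954

Depreciable base = $275,340 − $26,300 = $249,040.
Year 1: DB = ⌊$275,340 × 150%/6⌋ = $68,835; SL = ⌊$249,040/6⌋ = $41,506 → take DB $68,835. Book value $206,505.
Year 2: DB = ⌊$206,505 × 150%/6⌋ = $51,626; SL = ⌊$180,205/5⌋ = $36,041 → take DB $51,626. Book value $154,879.
Year 3: DB = ⌊$154,879 × 150%/6⌋ = $38,719; SL = ⌊$128,579/4⌋ = $32,144 → take DB $38,719. Book value $116,160.
Year 4: DB = ⌊$116,160 × 150%/6⌋ = $29,040; SL = ⌊$89,860/3⌋ = $29,953 → take SL $29,953. Book value $86,207.
Year 5: DB = ⌊$86,207 × 150%/6⌋ = $21,551; SL = ⌊$59,907/2⌋ = $29,953 → take SL $29,953. Book value $56,254.
Year 6 (final): $56,254 − $26,300 = $29,954. Book value $26,300.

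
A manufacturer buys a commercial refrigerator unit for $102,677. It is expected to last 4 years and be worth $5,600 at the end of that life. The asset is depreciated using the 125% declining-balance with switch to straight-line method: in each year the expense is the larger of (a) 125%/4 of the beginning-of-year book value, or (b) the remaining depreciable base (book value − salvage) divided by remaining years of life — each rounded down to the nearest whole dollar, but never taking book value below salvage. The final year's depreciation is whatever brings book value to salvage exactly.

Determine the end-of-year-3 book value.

Depreciable base = $102,677 − $5,600 = $97,077.
Year 1: DB = ⌊$102,677 × 125%/4⌋ = $32,086; SL = ⌊$97,077/4⌋ = $24,269 → take DB $32,086. Book value $70,591.
Year 2: DB = ⌊$70,591 × 125%/4⌋ = $22,059; SL = ⌊$64,991/3⌋ = $21,663 → take DB $22,059. Book value $48,532.
Year 3: DB = ⌊$48,532 × 125%/4⌋ = $15,166; SL = ⌊$42,932/2⌋ = $21,466 → take SL $21,466. Book value $27,066.

$27,066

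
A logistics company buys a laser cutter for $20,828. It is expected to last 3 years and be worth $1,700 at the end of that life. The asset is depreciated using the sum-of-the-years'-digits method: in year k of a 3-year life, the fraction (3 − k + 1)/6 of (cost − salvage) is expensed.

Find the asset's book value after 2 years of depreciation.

Depreciable base = $20,828 − $1,700 = $19,128.
Sum of the years' digits = 3+2+1 = 6.
Year 1: $19,128 × 3/6 = $9,564. Book value $11,264.
Year 2: $19,128 × 2/6 = $6,376. Book value $4,888.

$4,888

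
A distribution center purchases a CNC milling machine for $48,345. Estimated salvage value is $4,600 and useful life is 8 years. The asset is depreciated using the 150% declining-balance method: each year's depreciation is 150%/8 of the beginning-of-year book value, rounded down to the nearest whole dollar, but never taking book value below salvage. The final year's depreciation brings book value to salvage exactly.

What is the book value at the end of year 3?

$25,932

Depreciable base = $48,345 − $4,600 = $43,745.
Year 1: ⌊$48,345 × 150%/8⌋ = $9,064. Book value $39,281.
Year 2: ⌊$39,281 × 150%/8⌋ = $7,365. Book value $31,916.
Year 3: ⌊$31,916 × 150%/8⌋ = $5,984. Book value $25,932.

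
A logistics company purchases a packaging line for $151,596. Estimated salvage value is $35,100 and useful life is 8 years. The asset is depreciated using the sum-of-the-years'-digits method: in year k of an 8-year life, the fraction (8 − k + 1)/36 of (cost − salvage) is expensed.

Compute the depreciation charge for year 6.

$9,708

Depreciable base = $151,596 − $35,100 = $116,496.
Sum of the years' digits = 8+7+6+5+4+3+2+1 = 36.
Year 1: $116,496 × 8/36 = $25,888. Book value $125,708.
Year 2: $116,496 × 7/36 = $22,652. Book value $103,056.
Year 3: $116,496 × 6/36 = $19,416. Book value $83,640.
Year 4: $116,496 × 5/36 = $16,180. Book value $67,460.
Year 5: $116,496 × 4/36 = $12,944. Book value $54,516.
Year 6: $116,496 × 3/36 = $9,708. Book value $44,808.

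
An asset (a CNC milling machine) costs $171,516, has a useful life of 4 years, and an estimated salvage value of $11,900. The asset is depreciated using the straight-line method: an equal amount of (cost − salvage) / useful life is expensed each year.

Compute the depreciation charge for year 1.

Depreciable base = $171,516 − $11,900 = $159,616.
Annual expense = $159,616 / 4 = $39,904.

$39,904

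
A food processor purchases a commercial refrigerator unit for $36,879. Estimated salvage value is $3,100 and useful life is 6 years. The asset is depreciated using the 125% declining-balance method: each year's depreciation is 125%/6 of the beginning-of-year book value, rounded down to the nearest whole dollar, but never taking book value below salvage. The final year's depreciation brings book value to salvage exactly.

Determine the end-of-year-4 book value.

Depreciable base = $36,879 − $3,100 = $33,779.
Year 1: ⌊$36,879 × 125%/6⌋ = $7,683. Book value $29,196.
Year 2: ⌊$29,196 × 125%/6⌋ = $6,082. Book value $23,114.
Year 3: ⌊$23,114 × 125%/6⌋ = $4,815. Book value $18,299.
Year 4: ⌊$18,299 × 125%/6⌋ = $3,812. Book value $14,487.

$14,487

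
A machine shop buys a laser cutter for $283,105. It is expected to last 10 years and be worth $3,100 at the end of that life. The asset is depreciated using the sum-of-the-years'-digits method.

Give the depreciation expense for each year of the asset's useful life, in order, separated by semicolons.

Depreciable base = $283,105 − $3,100 = $280,005.
Sum of the years' digits = 10+9+8+7+6+5+4+3+2+1 = 55.
Year 1: $280,005 × 10/55 = $50,910. Book value $232,195.
Year 2: $280,005 × 9/55 = $45,819. Book value $186,376.
Year 3: $280,005 × 8/55 = $40,728. Book value $145,648.
Year 4: $280,005 × 7/55 = $35,637. Book value $110,011.
Year 5: $280,005 × 6/55 = $30,546. Book value $79,465.
Year 6: $280,005 × 5/55 = $25,455. Book value $54,010.
Year 7: $280,005 × 4/55 = $20,364. Book value $33,646.
Year 8: $280,005 × 3/55 = $15,273. Book value $18,373.
Year 9: $280,005 × 2/55 = $10,182. Book value $8,191.
Year 10: $280,005 × 1/55 = $5,091. Book value $3,100.

$50,910; $45,819; $40,728; $35,637; $30,546; $25,455; $20,364; $15,273; $10,182; $5,091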